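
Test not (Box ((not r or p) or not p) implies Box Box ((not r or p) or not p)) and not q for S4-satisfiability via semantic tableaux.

No, unsatisfiable

1. not (Box ((not r or p) or not p) implies Box Box ((not r or p) or not p)) and not q, 0
2. not (Box ((not r or p) or not p) implies Box Box ((not r or p) or not p)), 0
3. not q, 0
4. Box ((not r or p) or not p), 0
5. not Box Box ((not r or p) or not p), 0
6. (not r or p) or not p, 0
7. not r or p, 0
8. p, 0
9. not Box ((not r or p) or not p), 1
10. (not r or p) or not p, 1
11. not r or p, 1
12. p, 1
13. not ((not r or p) or not p), 2
14. not (not r or p), 2
15. p, 2
16. r, 2
17. not p, 2
Accessibility: 0R0, 0R1, 0R2, 1R1, 1R2, 2R2
Branch closes: p and not p both at 2.
All branches of the tableau close; one closing branch shown above.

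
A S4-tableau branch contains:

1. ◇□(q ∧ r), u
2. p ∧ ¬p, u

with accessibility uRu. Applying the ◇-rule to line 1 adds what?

a fresh world v with uRv, and □(q ∧ r) at v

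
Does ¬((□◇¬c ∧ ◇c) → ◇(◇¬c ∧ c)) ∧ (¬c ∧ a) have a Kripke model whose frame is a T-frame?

1. ¬((□◇¬c ∧ ◇c) → ◇(◇¬c ∧ c)) ∧ (¬c ∧ a), u
2. ¬((□◇¬c ∧ ◇c) → ◇(◇¬c ∧ c)), u   [∧-rule on 1]
3. ¬c ∧ a, u   [∧-rule on 1]
4. □◇¬c ∧ ◇c, u   [¬→-rule on 2]
5. ¬◇(◇¬c ∧ c), u   [¬→-rule on 2]
6. ¬c, u   [∧-rule on 3]
7. a, u   [∧-rule on 3]
8. □◇¬c, u   [∧-rule on 4]
9. ◇c, u   [∧-rule on 4]
10. ¬(◇¬c ∧ c), u   [¬◇-rule on 5 via uRu]
11. ◇¬c, u   [□-rule on 8 via uRu]
12. c, v   [◇-rule on 9: fresh world v, uRv]
13. ¬(◇¬c ∧ c), v   [¬◇-rule on 5 via uRv]
14. ◇¬c, v   [□-rule on 8 via uRv]
15. ¬◇¬c, v   [¬∧-rule on 13 (branches; this branch)]
16. ¬c, w   [◇-rule on 11: fresh world w, uRw]
17. ¬(◇¬c ∧ c), w   [¬◇-rule on 5 via uRw]
18. ◇¬c, w   [□-rule on 8 via uRw]
19. ¬c, x   [◇-rule on 14: fresh world x, vRx]
20. c, x   [¬◇-rule on 15 via vRx]
Accessibility: uRu, uRv, uRw, vRv, vRx, wRw, xRx
Branch closes: c and ¬c both at x.
Every branch closes; the branch above is one of them.

Unsatisfiable (every branch closes)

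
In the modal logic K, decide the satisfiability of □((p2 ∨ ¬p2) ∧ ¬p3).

Yes, satisfiable

1. □((p2 ∨ ¬p2) ∧ ¬p3), w0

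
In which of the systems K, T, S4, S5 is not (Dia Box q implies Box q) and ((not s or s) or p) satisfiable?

S5-tableau for the formula:
1. not (Dia Box q implies Box q) and ((not s or s) or p), w0
2. not (Dia Box q implies Box q), w0
3. (not s or s) or p, w0
4. Dia Box q, w0
5. not Box q, w0
6. not s or s, w0
7. s, w0
8. Box q, w1
9. q, w0
10. q, w1
11. not q, w2
12. q, w2
Accessibility: w0Rw0, w0Rw1, w0Rw2, w1Rw0, w1Rw1, w1Rw2, w2Rw0, w2Rw1, w2Rw2
Branch closes: q and not q both at w2.
Every branch closes (one shown): unsatisfiable in S5.
S4-tableau for the formula:
1. not (Dia Box q implies Box q) and ((not s or s) or p), w0
2. not (Dia Box q implies Box q), w0
3. (not s or s) or p, w0
4. Dia Box q, w0
5. not Box q, w0
6. p, w0
7. Box q, w1
8. q, w1
9. not q, w2
Accessibility: w0Rw0, w0Rw1, w0Rw2, w1Rw1, w2Rw2
Complete open branch: satisfiable in S4, hence also in K, T (this S4-model is also a K-model and a T-model).

K, T, S4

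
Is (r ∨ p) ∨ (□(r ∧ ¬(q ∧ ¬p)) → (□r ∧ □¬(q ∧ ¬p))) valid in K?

Valid in K

Tableau for the negation ¬((r ∨ p) ∨ (□(r ∧ ¬(q ∧ ¬p)) → (□r ∧ □¬(q ∧ ¬p)))):
1. ¬((r ∨ p) ∨ (□(r ∧ ¬(q ∧ ¬p)) → (□r ∧ □¬(q ∧ ¬p)))), w0
2. ¬(r ∨ p), w0
3. ¬(□(r ∧ ¬(q ∧ ¬p)) → (□r ∧ □¬(q ∧ ¬p))), w0
4. ¬r, w0
5. ¬p, w0
6. □(r ∧ ¬(q ∧ ¬p)), w0
7. ¬(□r ∧ □¬(q ∧ ¬p)), w0
8. ¬□¬(q ∧ ¬p), w0
9. q ∧ ¬p, w1
10. q, w1
11. ¬p, w1
12. r ∧ ¬(q ∧ ¬p), w1
13. r, w1
14. ¬(q ∧ ¬p), w1
15. p, w1
Accessibility: w0Rw1
Branch closes: p and ¬p both at w1.
Every branch of the negation's tableau closes; the branch above is one of them.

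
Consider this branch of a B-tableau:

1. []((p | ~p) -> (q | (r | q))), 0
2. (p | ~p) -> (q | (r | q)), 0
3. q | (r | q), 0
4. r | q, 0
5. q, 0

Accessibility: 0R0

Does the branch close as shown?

Open

There is no literal clash: for every atom and world, at most one sign appears.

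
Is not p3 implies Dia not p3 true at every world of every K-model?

No, not valid

Tableau for the negation not (not p3 implies Dia not p3):
1. not (not p3 implies Dia not p3), 0
2. not p3, 0
3. not Dia not p3, 0
The negation has an open branch (countermodel exists).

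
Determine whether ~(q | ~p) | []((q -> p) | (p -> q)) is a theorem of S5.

Tableau for the negation ~(~(q | ~p) | []((q -> p) | (p -> q))):
1. ~(~(q | ~p) | []((q -> p) | (p -> q))), u
2. q | ~p, u
3. ~[]((q -> p) | (p -> q)), u
4. ~p, u
5. ~((q -> p) | (p -> q)), v
6. ~(q -> p), v
7. ~(p -> q), v
8. q, v
9. ~p, v
10. p, v
11. ~q, v
Accessibility: uRu, uRv, vRu, vRv
Branch closes: p and ~p both at v.
Every branch of the negation's tableau closes; the branch above is one of them.

Yes, valid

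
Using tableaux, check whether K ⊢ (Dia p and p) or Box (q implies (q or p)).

Tableau for the negation not ((Dia p and p) or Box (q implies (q or p))):
1. not ((Dia p and p) or Box (q implies (q or p))), u
2. not (Dia p and p), u   [neg-or-rule on 1]
3. not Box (q implies (q or p)), u   [neg-or-rule on 1]
4. not p, u   [neg-and-rule on 2 (branches; this branch)]
5. not (q implies (q or p)), v   [neg-Box-rule on 3: fresh world v, uRv]
6. q, v   [neg-implies-rule on 5]
7. not (q or p), v   [neg-implies-rule on 5]
8. not q, v   [neg-or-rule on 7]
9. not p, v   [neg-or-rule on 7]
Accessibility: uRv
Branch closes: q and not q both at v.
Every branch of the negation's tableau closes; the branch above is one of them.

Valid in K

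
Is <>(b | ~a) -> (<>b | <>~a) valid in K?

Yes, valid

Tableau for the negation ~(<>(b | ~a) -> (<>b | <>~a)):
1. ~(<>(b | ~a) -> (<>b | <>~a)), u
2. <>(b | ~a), u
3. ~(<>b | <>~a), u
4. ~<>b, u
5. ~<>~a, u
6. b | ~a, v
7. ~b, v
8. a, v
9. ~a, v
Accessibility: uRv
Branch closes: a and ~a both at v.
Every branch of the negation's tableau closes; the branch above is one of them.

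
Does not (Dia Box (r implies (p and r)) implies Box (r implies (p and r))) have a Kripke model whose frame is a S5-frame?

1. not (Dia Box (r implies (p and r)) implies Box (r implies (p and r))), 0
2. Dia Box (r implies (p and r)), 0
3. not Box (r implies (p and r)), 0
4. Box (r implies (p and r)), 1
5. r implies (p and r), 0
6. r implies (p and r), 1
7. p and r, 0
8. p, 0
9. r, 0
10. p and r, 1
11. p, 1
12. r, 1
13. not (r implies (p and r)), 2
14. r, 2
15. not (p and r), 2
16. r implies (p and r), 2
17. not p, 2
18. p and r, 2
19. p, 2
Accessibility: 0R0, 0R1, 0R2, 1R0, 1R1, 1R2, 2R0, 2R1, 2R2
Branch closes: p and not p both at 2.
(One branch shown.) All branches close.

No, unsatisfiable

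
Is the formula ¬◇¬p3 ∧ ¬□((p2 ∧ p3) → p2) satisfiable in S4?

1. ¬◇¬p3 ∧ ¬□((p2 ∧ p3) → p2), w0
2. ¬◇¬p3, w0   [∧-rule on 1]
3. ¬□((p2 ∧ p3) → p2), w0   [∧-rule on 1]
4. p3, w0   [¬◇-rule on 2 via w0Rw0]
5. ¬((p2 ∧ p3) → p2), w1   [¬□-rule on 3: fresh world w1, w0Rw1]
6. p2 ∧ p3, w1   [¬→-rule on 5]
7. ¬p2, w1   [¬→-rule on 5]
8. p2, w1   [∧-rule on 6]
9. p3, w1   [∧-rule on 6]
Accessibility: w0Rw0, w0Rw1, w1Rw1
Branch closes: p2 and ¬p2 both at w1.
(One branch shown.) All branches close.

No, unsatisfiable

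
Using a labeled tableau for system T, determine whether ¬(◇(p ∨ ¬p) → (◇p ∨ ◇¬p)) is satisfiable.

Unsatisfiable (every branch closes)

1. ¬(◇(p ∨ ¬p) → (◇p ∨ ◇¬p)), 0
2. ◇(p ∨ ¬p), 0   [¬→-rule on 1]
3. ¬(◇p ∨ ◇¬p), 0   [¬→-rule on 1]
4. ¬◇p, 0   [¬∨-rule on 3]
5. ¬◇¬p, 0   [¬∨-rule on 3]
6. ¬p, 0   [¬◇-rule on 4 via 0R0]
7. p, 0   [¬◇-rule on 5 via 0R0]
Accessibility: 0R0
Branch closes: p and ¬p both at 0.
Every branch closes; the branch above is one of them.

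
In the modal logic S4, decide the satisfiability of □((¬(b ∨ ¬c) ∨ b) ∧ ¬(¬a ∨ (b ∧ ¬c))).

1. □((¬(b ∨ ¬c) ∨ b) ∧ ¬(¬a ∨ (b ∧ ¬c))), 0
2. (¬(b ∨ ¬c) ∨ b) ∧ ¬(¬a ∨ (b ∧ ¬c)), 0
3. ¬(b ∨ ¬c) ∨ b, 0
4. ¬(¬a ∨ (b ∧ ¬c)), 0
5. a, 0
6. ¬(b ∧ ¬c), 0
7. b, 0
8. c, 0
Accessibility: 0R0

Yes, satisfiable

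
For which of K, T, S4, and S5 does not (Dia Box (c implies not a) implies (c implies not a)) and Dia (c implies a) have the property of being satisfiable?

S4-tableau for the formula:
1. not (Dia Box (c implies not a) implies (c implies not a)) and Dia (c implies a), 0
2. not (Dia Box (c implies not a) implies (c implies not a)), 0   [and-rule on 1]
3. Dia (c implies a), 0   [and-rule on 1]
4. Dia Box (c implies not a), 0   [neg-implies-rule on 2]
5. not (c implies not a), 0   [neg-implies-rule on 2]
6. c, 0   [neg-implies-rule on 5]
7. a, 0   [neg-implies-rule on 5]
8. c implies a, 1   [Dia-rule on 3: fresh world 1, 0R1]
9. a, 1   [implies-rule on 8 (branches; this branch)]
10. Box (c implies not a), 2   [Dia-rule on 4: fresh world 2, 0R2]
11. c implies not a, 2   [Box-rule on 10 via 2R2]
12. not a, 2   [implies-rule on 11 (branches; this branch)]
Accessibility: 0R0, 0R1, 0R2, 1R1, 2R2
Complete open branch: satisfiable in S4, hence also in K, T (this S4-model is also a K-model and a T-model).
S5-tableau for the formula:
1. not (Dia Box (c implies not a) implies (c implies not a)) and Dia (c implies a), 0
2. not (Dia Box (c implies not a) implies (c implies not a)), 0   [and-rule on 1]
3. Dia (c implies a), 0   [and-rule on 1]
4. Dia Box (c implies not a), 0   [neg-implies-rule on 2]
5. not (c implies not a), 0   [neg-implies-rule on 2]
6. c, 0   [neg-implies-rule on 5]
7. a, 0   [neg-implies-rule on 5]
8. c implies a, 1   [Dia-rule on 3: fresh world 1, 0R1]
9. a, 1   [implies-rule on 8 (branches; this branch)]
10. Box (c implies not a), 2   [Dia-rule on 4: fresh world 2, 0R2]
11. c implies not a, 0   [Box-rule on 10 via 2R0]
12. c implies not a, 1   [Box-rule on 10 via 2R1]
13. c implies not a, 2   [Box-rule on 10 via 2R2]
14. not a, 0   [implies-rule on 11 (branches; this branch)]
Accessibility: 0R0, 0R1, 0R2, 1R0, 1R1, 1R2, 2R0, 2R1, 2R2
Branch closes: a and not a both at 0.
Every branch closes (one shown): unsatisfiable in S5.

K, T, S4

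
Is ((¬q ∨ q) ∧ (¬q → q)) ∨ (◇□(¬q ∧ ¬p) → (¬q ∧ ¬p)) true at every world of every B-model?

Tableau for the negation ¬(((¬q ∨ q) ∧ (¬q → q)) ∨ (◇□(¬q ∧ ¬p) → (¬q ∧ ¬p))):
1. ¬(((¬q ∨ q) ∧ (¬q → q)) ∨ (◇□(¬q ∧ ¬p) → (¬q ∧ ¬p))), 0
2. ¬((¬q ∨ q) ∧ (¬q → q)), 0
3. ¬(◇□(¬q ∧ ¬p) → (¬q ∧ ¬p)), 0
4. ◇□(¬q ∧ ¬p), 0
5. ¬(¬q ∧ ¬p), 0
6. ¬(¬q → q), 0
7. ¬q, 0
8. p, 0
9. □(¬q ∧ ¬p), 1
10. ¬q ∧ ¬p, 0
11. ¬p, 0
Accessibility: 0R0, 0R1, 1R0, 1R1
Branch closes: p and ¬p both at 0.
All branches of the negation close; one closing branch shown above.

Yes, valid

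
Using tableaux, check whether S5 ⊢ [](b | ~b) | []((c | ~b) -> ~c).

Valid in S5

Tableau for the negation ~([](b | ~b) | []((c | ~b) -> ~c)):
1. ~([](b | ~b) | []((c | ~b) -> ~c)), w0
2. ~[](b | ~b), w0
3. ~[]((c | ~b) -> ~c), w0
4. ~(b | ~b), w1
5. ~b, w1
6. b, w1
Accessibility: w0Rw0, w0Rw1, w1Rw0, w1Rw1
Branch closes: b and ~b both at w1.
All branches of the negation close; one closing branch shown above.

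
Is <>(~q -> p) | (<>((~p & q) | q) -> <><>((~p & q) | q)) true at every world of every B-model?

Valid

Tableau for the negation ~(<>(~q -> p) | (<>((~p & q) | q) -> <><>((~p & q) | q))):
1. ~(<>(~q -> p) | (<>((~p & q) | q) -> <><>((~p & q) | q))), u
2. ~<>(~q -> p), u
3. ~(<>((~p & q) | q) -> <><>((~p & q) | q)), u
4. <>((~p & q) | q), u
5. ~<><>((~p & q) | q), u
6. ~(~q -> p), u
7. ~q, u
8. ~p, u
9. ~<>((~p & q) | q), u
10. ~((~p & q) | q), u
11. ~(~p & q), u
12. (~p & q) | q, v
13. ~(~q -> p), v
14. ~q, v
15. ~p, v
16. ~<>((~p & q) | q), v
17. ~((~p & q) | q), v
18. ~(~p & q), v
19. ~p & q, v
20. q, v
Accessibility: uRu, uRv, vRu, vRv
Branch closes: q and ~q both at v.
Every branch of the negation's tableau closes; the branch above is one of them.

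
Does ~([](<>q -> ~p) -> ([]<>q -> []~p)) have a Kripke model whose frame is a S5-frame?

1. ~([](<>q -> ~p) -> ([]<>q -> []~p)), w0
2. [](<>q -> ~p), w0
3. ~([]<>q -> []~p), w0
4. []<>q, w0
5. ~[]~p, w0
6. <>q -> ~p, w0
7. <>q, w0
8. ~p, w0
9. p, w1
10. <>q -> ~p, w1
11. <>q, w1
12. ~<>q, w1
13. ~q, w0
14. ~q, w1
15. q, w2
16. <>q -> ~p, w2
17. <>q, w2
18. ~q, w2
Accessibility: w0Rw0, w0Rw1, w0Rw2, w1Rw0, w1Rw1, w1Rw2, w2Rw0, w2Rw1, w2Rw2
Branch closes: q and ~q both at w2.
All branches of the tableau close; one closing branch shown above.

No, unsatisfiable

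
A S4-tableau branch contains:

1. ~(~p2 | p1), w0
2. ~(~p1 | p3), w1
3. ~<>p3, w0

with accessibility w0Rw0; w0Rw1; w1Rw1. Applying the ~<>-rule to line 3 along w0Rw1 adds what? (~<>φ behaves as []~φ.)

~<>φ behaves as []~φ: propagate the negated body to each accessible world.

~p3, w1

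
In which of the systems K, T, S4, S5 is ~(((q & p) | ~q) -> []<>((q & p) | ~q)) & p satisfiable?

S5-tableau for the formula:
1. ~(((q & p) | ~q) -> []<>((q & p) | ~q)) & p, 0
2. ~(((q & p) | ~q) -> []<>((q & p) | ~q)), 0
3. p, 0
4. (q & p) | ~q, 0
5. ~[]<>((q & p) | ~q), 0
6. q & p, 0
7. q, 0
8. ~<>((q & p) | ~q), 1
9. ~((q & p) | ~q), 0
10. ~(q & p), 0
11. ~((q & p) | ~q), 1
12. ~(q & p), 1
13. q, 1
14. ~p, 0
Accessibility: 0R0, 0R1, 1R0, 1R1
Branch closes: p and ~p both at 0.
Every branch closes (one shown): unsatisfiable in S5.
S4-tableau for the formula:
1. ~(((q & p) | ~q) -> []<>((q & p) | ~q)) & p, 0
2. ~(((q & p) | ~q) -> []<>((q & p) | ~q)), 0
3. p, 0
4. (q & p) | ~q, 0
5. ~[]<>((q & p) | ~q), 0
6. ~q, 0
7. ~<>((q & p) | ~q), 1
8. ~((q & p) | ~q), 1
9. ~(q & p), 1
10. q, 1
11. ~p, 1
Accessibility: 0R0, 0R1, 1R1
Complete open branch: satisfiable in S4, hence also in K, T (this S4-model is also a K-model and a T-model).

K, T, S4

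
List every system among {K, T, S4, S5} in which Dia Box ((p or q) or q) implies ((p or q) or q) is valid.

S4-tableau for the negation not (Dia Box ((p or q) or q) implies ((p or q) or q)):
1. not (Dia Box ((p or q) or q) implies ((p or q) or q)), 0
2. Dia Box ((p or q) or q), 0
3. not ((p or q) or q), 0
4. not (p or q), 0
5. not q, 0
6. not p, 0
7. Box ((p or q) or q), 1
8. (p or q) or q, 1
9. q, 1
Accessibility: 0R0, 0R1, 1R1
Complete open branch: countermodel on an S4-frame, so not valid in S4, nor in K, T (the same frame is also a K-frame and a T-frame).
S5-tableau for the negation not (Dia Box ((p or q) or q) implies ((p or q) or q)):
1. not (Dia Box ((p or q) or q) implies ((p or q) or q)), 0
2. Dia Box ((p or q) or q), 0
3. not ((p or q) or q), 0
4. not (p or q), 0
5. not q, 0
6. not p, 0
7. Box ((p or q) or q), 1
8. (p or q) or q, 0
9. (p or q) or q, 1
10. p or q, 0
11. q, 1
12. q, 0
Accessibility: 0R0, 0R1, 1R0, 1R1
Branch closes: q and not q both at 0.
Every branch closes (one shown): valid in S5.

S5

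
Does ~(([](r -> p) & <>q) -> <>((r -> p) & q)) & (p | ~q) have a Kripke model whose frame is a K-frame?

1. ~(([](r -> p) & <>q) -> <>((r -> p) & q)) & (p | ~q), u
2. ~(([](r -> p) & <>q) -> <>((r -> p) & q)), u
3. p | ~q, u
4. [](r -> p) & <>q, u
5. ~<>((r -> p) & q), u
6. [](r -> p), u
7. <>q, u
8. ~q, u
9. q, v
10. ~((r -> p) & q), v
11. r -> p, v
12. ~(r -> p), v
13. r, v
14. ~p, v
15. p, v
Accessibility: uRv
Branch closes: p and ~p both at v.
(One branch shown.) All branches close.

No, unsatisfiable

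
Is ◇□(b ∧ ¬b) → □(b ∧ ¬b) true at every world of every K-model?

Tableau for the negation ¬(◇□(b ∧ ¬b) → □(b ∧ ¬b)):
1. ¬(◇□(b ∧ ¬b) → □(b ∧ ¬b)), u
2. ◇□(b ∧ ¬b), u   [¬→-rule on 1]
3. ¬□(b ∧ ¬b), u   [¬→-rule on 1]
4. □(b ∧ ¬b), v   [◇-rule on 2: fresh world v, uRv]
5. ¬(b ∧ ¬b), w   [¬□-rule on 3: fresh world w, uRw]
6. b, w   [¬∧-rule on 5 (branches; this branch)]
Accessibility: uRv, uRw
The negation has an open branch (countermodel exists).

No, not valid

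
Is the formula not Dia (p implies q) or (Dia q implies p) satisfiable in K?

Satisfiable (open branch found)

1. not Dia (p implies q) or (Dia q implies p), 0
2. Dia q implies p, 0
3. p, 0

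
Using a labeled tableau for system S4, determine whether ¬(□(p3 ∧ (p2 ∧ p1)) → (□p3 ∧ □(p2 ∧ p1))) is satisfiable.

1. ¬(□(p3 ∧ (p2 ∧ p1)) → (□p3 ∧ □(p2 ∧ p1))), 0
2. □(p3 ∧ (p2 ∧ p1)), 0
3. ¬(□p3 ∧ □(p2 ∧ p1)), 0
4. p3 ∧ (p2 ∧ p1), 0
5. p3, 0
6. p2 ∧ p1, 0
7. p2, 0
8. p1, 0
9. ¬□(p2 ∧ p1), 0
10. ¬(p2 ∧ p1), 1
11. p3 ∧ (p2 ∧ p1), 1
12. p3, 1
13. p2 ∧ p1, 1
14. p2, 1
15. p1, 1
16. ¬p1, 1
Accessibility: 0R0, 0R1, 1R1
Branch closes: p1 and ¬p1 both at 1.
All branches of the tableau close; one closing branch shown above.

Unsatisfiable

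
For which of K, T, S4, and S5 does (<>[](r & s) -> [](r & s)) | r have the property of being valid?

S5-tableau for the negation ~((<>[](r & s) -> [](r & s)) | r):
1. ~((<>[](r & s) -> [](r & s)) | r), w0
2. ~(<>[](r & s) -> [](r & s)), w0
3. ~r, w0
4. <>[](r & s), w0
5. ~[](r & s), w0
6. [](r & s), w1
7. r & s, w0
8. r, w0
9. s, w0
Accessibility: w0Rw0, w0Rw1, w1Rw0, w1Rw1
Branch closes: r and ~r both at w0.
Every branch closes (one shown): valid in S5.
S4-tableau for the negation ~((<>[](r & s) -> [](r & s)) | r):
1. ~((<>[](r & s) -> [](r & s)) | r), w0
2. ~(<>[](r & s) -> [](r & s)), w0
3. ~r, w0
4. <>[](r & s), w0
5. ~[](r & s), w0
6. [](r & s), w1
7. r & s, w1
8. r, w1
9. s, w1
10. ~(r & s), w2
11. ~s, w2
Accessibility: w0Rw0, w0Rw1, w0Rw2, w1Rw1, w2Rw2
Complete open branch: countermodel on an S4-frame, so not valid in S4, nor in K, T (the same frame is also a K-frame and a T-frame).

S5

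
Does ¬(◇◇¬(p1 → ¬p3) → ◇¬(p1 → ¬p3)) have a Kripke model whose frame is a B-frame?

1. ¬(◇◇¬(p1 → ¬p3) → ◇¬(p1 → ¬p3)), 0
2. ◇◇¬(p1 → ¬p3), 0
3. ¬◇¬(p1 → ¬p3), 0
4. p1 → ¬p3, 0
5. ¬p3, 0
6. ◇¬(p1 → ¬p3), 1
7. p1 → ¬p3, 1
8. ¬p3, 1
9. ¬(p1 → ¬p3), 2
10. p1, 2
11. p3, 2
Accessibility: 0R0, 0R1, 1R0, 1R1, 1R2, 2R1, 2R2

Satisfiable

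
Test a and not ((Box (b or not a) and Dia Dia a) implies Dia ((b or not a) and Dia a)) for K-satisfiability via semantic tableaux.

1. a and not ((Box (b or not a) and Dia Dia a) implies Dia ((b or not a) and Dia a)), w0
2. a, w0
3. not ((Box (b or not a) and Dia Dia a) implies Dia ((b or not a) and Dia a)), w0
4. Box (b or not a) and Dia Dia a, w0
5. not Dia ((b or not a) and Dia a), w0
6. Box (b or not a), w0
7. Dia Dia a, w0
8. Dia a, w1
9. not ((b or not a) and Dia a), w1
10. b or not a, w1
11. not Dia a, w1
12. not a, w1
13. a, w2
14. not a, w2
Accessibility: w0Rw1, w1Rw2
Branch closes: a and not a both at w2.
All branches of the tableau close; one closing branch shown above.

Unsatisfiable (every branch closes)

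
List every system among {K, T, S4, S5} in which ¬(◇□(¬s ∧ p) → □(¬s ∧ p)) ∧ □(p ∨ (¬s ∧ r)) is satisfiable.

K, T, S4

S5-tableau for the formula:
1. ¬(◇□(¬s ∧ p) → □(¬s ∧ p)) ∧ □(p ∨ (¬s ∧ r)), 0
2. ¬(◇□(¬s ∧ p) → □(¬s ∧ p)), 0
3. □(p ∨ (¬s ∧ r)), 0
4. ◇□(¬s ∧ p), 0
5. ¬□(¬s ∧ p), 0
6. p ∨ (¬s ∧ r), 0
7. ¬s ∧ r, 0
8. ¬s, 0
9. r, 0
10. □(¬s ∧ p), 1
11. p ∨ (¬s ∧ r), 1
12. ¬s ∧ p, 0
13. p, 0
14. ¬s ∧ p, 1
15. ¬s, 1
16. p, 1
17. ¬s ∧ r, 1
18. r, 1
19. ¬(¬s ∧ p), 2
20. p ∨ (¬s ∧ r), 2
21. ¬s ∧ p, 2
22. ¬s, 2
23. p, 2
24. ¬p, 2
Accessibility: 0R0, 0R1, 0R2, 1R0, 1R1, 1R2, 2R0, 2R1, 2R2
Branch closes: p and ¬p both at 2.
Every branch closes (one shown): unsatisfiable in S5.
S4-tableau for the formula:
1. ¬(◇□(¬s ∧ p) → □(¬s ∧ p)) ∧ □(p ∨ (¬s ∧ r)), 0
2. ¬(◇□(¬s ∧ p) → □(¬s ∧ p)), 0
3. □(p ∨ (¬s ∧ r)), 0
4. ◇□(¬s ∧ p), 0
5. ¬□(¬s ∧ p), 0
6. p ∨ (¬s ∧ r), 0
7. ¬s ∧ r, 0
8. ¬s, 0
9. r, 0
10. □(¬s ∧ p), 1
11. p ∨ (¬s ∧ r), 1
12. ¬s ∧ p, 1
13. ¬s, 1
14. p, 1
15. ¬s ∧ r, 1
16. r, 1
17. ¬(¬s ∧ p), 2
18. p ∨ (¬s ∧ r), 2
19. ¬p, 2
20. ¬s ∧ r, 2
21. ¬s, 2
22. r, 2
Accessibility: 0R0, 0R1, 0R2, 1R1, 2R2
Complete open branch: satisfiable in S4, hence also in K, T (this S4-model is also a K-model and a T-model).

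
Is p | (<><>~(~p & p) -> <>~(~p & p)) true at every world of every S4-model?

Tableau for the negation ~(p | (<><>~(~p & p) -> <>~(~p & p))):
1. ~(p | (<><>~(~p & p) -> <>~(~p & p))), 0
2. ~p, 0   [~|-rule on 1]
3. ~(<><>~(~p & p) -> <>~(~p & p)), 0   [~|-rule on 1]
4. <><>~(~p & p), 0   [~->-rule on 3]
5. ~<>~(~p & p), 0   [~->-rule on 3]
6. ~p & p, 0   [~<>-rule on 5 via 0R0]
7. p, 0   [&-rule on 6]
Accessibility: 0R0
Branch closes: p and ~p both at 0.
All branches of the negation close; one closing branch shown above.

Valid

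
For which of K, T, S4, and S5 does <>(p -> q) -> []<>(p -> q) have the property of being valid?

S4-tableau for the negation ~(<>(p -> q) -> []<>(p -> q)):
1. ~(<>(p -> q) -> []<>(p -> q)), w0
2. <>(p -> q), w0
3. ~[]<>(p -> q), w0
4. p -> q, w1
5. q, w1
6. ~<>(p -> q), w2
7. ~(p -> q), w2
8. p, w2
9. ~q, w2
Accessibility: w0Rw0, w0Rw1, w0Rw2, w1Rw1, w2Rw2
Complete open branch: countermodel on an S4-frame, so not valid in S4, nor in K, T (the same frame is also a K-frame and a T-frame).
S5-tableau for the negation ~(<>(p -> q) -> []<>(p -> q)):
1. ~(<>(p -> q) -> []<>(p -> q)), w0
2. <>(p -> q), w0
3. ~[]<>(p -> q), w0
4. p -> q, w1
5. q, w1
6. ~<>(p -> q), w2
7. ~(p -> q), w0
8. p, w0
9. ~q, w0
10. ~(p -> q), w1
11. p, w1
12. ~q, w1
Accessibility: w0Rw0, w0Rw1, w0Rw2, w1Rw0, w1Rw1, w1Rw2, w2Rw0, w2Rw1, w2Rw2
Branch closes: q and ~q both at w1.
Every branch closes (one shown): valid in S5.

S5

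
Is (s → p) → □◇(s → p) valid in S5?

Tableau for the negation ¬((s → p) → □◇(s → p)):
1. ¬((s → p) → □◇(s → p)), w0
2. s → p, w0
3. ¬□◇(s → p), w0
4. p, w0
5. ¬◇(s → p), w1
6. ¬(s → p), w0
7. s, w0
8. ¬p, w0
Accessibility: w0Rw0, w0Rw1, w1Rw0, w1Rw1
Branch closes: p and ¬p both at w0.
Every branch of the negation's tableau closes; the branch above is one of them.

Valid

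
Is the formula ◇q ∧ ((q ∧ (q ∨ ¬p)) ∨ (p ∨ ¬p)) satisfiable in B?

Satisfiable

1. ◇q ∧ ((q ∧ (q ∨ ¬p)) ∨ (p ∨ ¬p)), 0
2. ◇q, 0
3. (q ∧ (q ∨ ¬p)) ∨ (p ∨ ¬p), 0
4. p ∨ ¬p, 0
5. ¬p, 0
6. q, 1
Accessibility: 0R0, 0R1, 1R0, 1R1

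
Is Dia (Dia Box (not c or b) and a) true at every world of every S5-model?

Tableau for the negation not Dia (Dia Box (not c or b) and a):
1. not Dia (Dia Box (not c or b) and a), w0
2. not (Dia Box (not c or b) and a), w0   [neg-Dia-rule on 1 via w0Rw0]
3. not a, w0   [neg-and-rule on 2 (branches; this branch)]
Accessibility: w0Rw0
The negation has an open branch (countermodel exists).

No, not valid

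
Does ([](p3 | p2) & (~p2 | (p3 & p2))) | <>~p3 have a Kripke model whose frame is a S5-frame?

1. ([](p3 | p2) & (~p2 | (p3 & p2))) | <>~p3, u
2. <>~p3, u
3. ~p3, v
Accessibility: uRu, uRv, vRu, vRv

Satisfiable (open branch found)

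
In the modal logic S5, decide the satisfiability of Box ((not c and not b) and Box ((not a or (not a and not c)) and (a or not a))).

1. Box ((not c and not b) and Box ((not a or (not a and not c)) and (a or not a))), u
2. (not c and not b) and Box ((not a or (not a and not c)) and (a or not a)), u   [Box-rule on 1 via uRu]
3. not c and not b, u   [and-rule on 2]
4. Box ((not a or (not a and not c)) and (a or not a)), u   [and-rule on 2]
5. not c, u   [and-rule on 3]
6. not b, u   [and-rule on 3]
7. (not a or (not a and not c)) and (a or not a), u   [Box-rule on 4 via uRu]
8. not a or (not a and not c), u   [and-rule on 7]
9. a or not a, u   [and-rule on 7]
10. not a and not c, u   [or-rule on 8 (branches; this branch)]
11. not a, u   [and-rule on 10]
Accessibility: uRu

Satisfiable (open branch found)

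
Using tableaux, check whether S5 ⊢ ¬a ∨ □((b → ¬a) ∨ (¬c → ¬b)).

Not valid

Tableau for the negation ¬(¬a ∨ □((b → ¬a) ∨ (¬c → ¬b))):
1. ¬(¬a ∨ □((b → ¬a) ∨ (¬c → ¬b))), 0
2. a, 0
3. ¬□((b → ¬a) ∨ (¬c → ¬b)), 0
4. ¬((b → ¬a) ∨ (¬c → ¬b)), 1
5. ¬(b → ¬a), 1
6. ¬(¬c → ¬b), 1
7. b, 1
8. a, 1
9. ¬c, 1
Accessibility: 0R0, 0R1, 1R0, 1R1
The negation has an open branch (countermodel exists).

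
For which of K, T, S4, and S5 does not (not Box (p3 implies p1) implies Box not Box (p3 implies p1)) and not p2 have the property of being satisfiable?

K, T, S4

S4-tableau for the formula:
1. not (not Box (p3 implies p1) implies Box not Box (p3 implies p1)) and not p2, u
2. not (not Box (p3 implies p1) implies Box not Box (p3 implies p1)), u
3. not p2, u
4. not Box (p3 implies p1), u
5. not Box not Box (p3 implies p1), u
6. not (p3 implies p1), v
7. p3, v
8. not p1, v
9. Box (p3 implies p1), w
10. p3 implies p1, w
11. p1, w
Accessibility: uRu, uRv, uRw, vRv, wRw
Complete open branch: satisfiable in S4, hence also in K, T (this S4-model is also a K-model and a T-model).
S5-tableau for the formula:
1. not (not Box (p3 implies p1) implies Box not Box (p3 implies p1)) and not p2, u
2. not (not Box (p3 implies p1) implies Box not Box (p3 implies p1)), u
3. not p2, u
4. not Box (p3 implies p1), u
5. not Box not Box (p3 implies p1), u
6. not (p3 implies p1), v
7. p3, v
8. not p1, v
9. Box (p3 implies p1), w
10. p3 implies p1, u
11. p3 implies p1, v
12. p3 implies p1, w
13. p1, u
14. p1, v
Accessibility: uRu, uRv, uRw, vRu, vRv, vRw, wRu, wRv, wRw
Branch closes: p1 and not p1 both at v.
Every branch closes (one shown): unsatisfiable in S5.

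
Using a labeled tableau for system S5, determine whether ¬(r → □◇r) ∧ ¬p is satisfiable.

1. ¬(r → □◇r) ∧ ¬p, u
2. ¬(r → □◇r), u   [∧-rule on 1]
3. ¬p, u   [∧-rule on 1]
4. r, u   [¬→-rule on 2]
5. ¬□◇r, u   [¬→-rule on 2]
6. ¬◇r, v   [¬□-rule on 5: fresh world v, uRv]
7. ¬r, u   [¬◇-rule on 6 via vRu]
Accessibility: uRu, uRv, vRu, vRv
Branch closes: r and ¬r both at u.
All branches of the tableau close; one closing branch shown above.

Unsatisfiable (every branch closes)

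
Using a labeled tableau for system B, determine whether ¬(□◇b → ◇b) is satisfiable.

1. ¬(□◇b → ◇b), w0
2. □◇b, w0   [¬→-rule on 1]
3. ¬◇b, w0   [¬→-rule on 1]
4. ◇b, w0   [□-rule on 2 via w0Rw0]
5. ¬b, w0   [¬◇-rule on 3 via w0Rw0]
6. b, w1   [◇-rule on 4: fresh world w1, w0Rw1]
7. ◇b, w1   [□-rule on 2 via w0Rw1]
8. ¬b, w1   [¬◇-rule on 3 via w0Rw1]
Accessibility: w0Rw0, w0Rw1, w1Rw0, w1Rw1
Branch closes: b and ¬b both at w1.
Every branch closes; the branch above is one of them.

No, unsatisfiable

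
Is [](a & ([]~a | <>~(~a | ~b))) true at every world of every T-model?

No, not valid

Tableau for the negation ~[](a & ([]~a | <>~(~a | ~b))):
1. ~[](a & ([]~a | <>~(~a | ~b))), 0
2. ~(a & ([]~a | <>~(~a | ~b))), 1
3. ~([]~a | <>~(~a | ~b)), 1
4. ~[]~a, 1
5. ~<>~(~a | ~b), 1
6. ~a | ~b, 1
7. ~b, 1
8. a, 2
9. ~a | ~b, 2
10. ~b, 2
Accessibility: 0R0, 0R1, 1R1, 1R2, 2R2
The negation has an open branch (countermodel exists).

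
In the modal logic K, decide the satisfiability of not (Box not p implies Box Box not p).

1. not (Box not p implies Box Box not p), u
2. Box not p, u
3. not Box Box not p, u
4. not Box not p, v
5. not p, v
6. p, w
Accessibility: uRv, vRw

Yes, satisfiable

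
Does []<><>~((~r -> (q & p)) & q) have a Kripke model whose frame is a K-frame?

1. []<><>~((~r -> (q & p)) & q), w0

Satisfiable (open branch found)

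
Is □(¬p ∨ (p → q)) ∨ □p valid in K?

Not valid

Tableau for the negation ¬(□(¬p ∨ (p → q)) ∨ □p):
1. ¬(□(¬p ∨ (p → q)) ∨ □p), u
2. ¬□(¬p ∨ (p → q)), u   [¬∨-rule on 1]
3. ¬□p, u   [¬∨-rule on 1]
4. ¬(¬p ∨ (p → q)), v   [¬□-rule on 2: fresh world v, uRv]
5. p, v   [¬∨-rule on 4]
6. ¬(p → q), v   [¬∨-rule on 4]
7. ¬q, v   [¬→-rule on 6]
8. ¬p, w   [¬□-rule on 3: fresh world w, uRw]
Accessibility: uRv, uRw
The negation has an open branch (countermodel exists).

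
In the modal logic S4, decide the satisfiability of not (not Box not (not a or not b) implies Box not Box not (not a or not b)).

1. not (not Box not (not a or not b) implies Box not Box not (not a or not b)), w0
2. not Box not (not a or not b), w0
3. not Box not Box not (not a or not b), w0
4. not a or not b, w1
5. not b, w1
6. Box not (not a or not b), w2
7. not (not a or not b), w2
8. a, w2
9. b, w2
Accessibility: w0Rw0, w0Rw1, w0Rw2, w1Rw1, w2Rw2

Yes, satisfiable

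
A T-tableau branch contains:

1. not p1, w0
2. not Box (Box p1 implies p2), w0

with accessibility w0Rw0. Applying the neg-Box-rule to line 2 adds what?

a fresh world w1 with w0Rw1, and not (Box p1 implies p2) at w1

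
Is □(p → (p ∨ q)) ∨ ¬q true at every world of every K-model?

Tableau for the negation ¬(□(p → (p ∨ q)) ∨ ¬q):
1. ¬(□(p → (p ∨ q)) ∨ ¬q), 0
2. ¬□(p → (p ∨ q)), 0
3. q, 0
4. ¬(p → (p ∨ q)), 1
5. p, 1
6. ¬(p ∨ q), 1
7. ¬p, 1
8. ¬q, 1
Accessibility: 0R1
Branch closes: p and ¬p both at 1.
Every branch of the negation's tableau closes; the branch above is one of them.

Yes, valid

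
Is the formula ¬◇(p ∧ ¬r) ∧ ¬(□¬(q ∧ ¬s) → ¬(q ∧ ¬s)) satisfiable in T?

1. ¬◇(p ∧ ¬r) ∧ ¬(□¬(q ∧ ¬s) → ¬(q ∧ ¬s)), u
2. ¬◇(p ∧ ¬r), u
3. ¬(□¬(q ∧ ¬s) → ¬(q ∧ ¬s)), u
4. □¬(q ∧ ¬s), u
5. q ∧ ¬s, u
6. q, u
7. ¬s, u
8. ¬(p ∧ ¬r), u
9. ¬(q ∧ ¬s), u
10. r, u
11. s, u
Accessibility: uRu
Branch closes: s and ¬s both at u.
(One branch shown.) All branches close.

Unsatisfiable (every branch closes)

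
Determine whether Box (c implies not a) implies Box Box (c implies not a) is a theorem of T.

Not valid

Tableau for the negation not (Box (c implies not a) implies Box Box (c implies not a)):
1. not (Box (c implies not a) implies Box Box (c implies not a)), w0
2. Box (c implies not a), w0
3. not Box Box (c implies not a), w0
4. c implies not a, w0
5. not a, w0
6. not Box (c implies not a), w1
7. c implies not a, w1
8. not a, w1
9. not (c implies not a), w2
10. c, w2
11. a, w2
Accessibility: w0Rw0, w0Rw1, w1Rw1, w1Rw2, w2Rw2
The negation has an open branch (countermodel exists).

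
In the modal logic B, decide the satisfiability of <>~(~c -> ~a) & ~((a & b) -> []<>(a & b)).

1. <>~(~c -> ~a) & ~((a & b) -> []<>(a & b)), w0
2. <>~(~c -> ~a), w0
3. ~((a & b) -> []<>(a & b)), w0
4. a & b, w0
5. ~[]<>(a & b), w0
6. a, w0
7. b, w0
8. ~(~c -> ~a), w1
9. ~c, w1
10. a, w1
11. ~<>(a & b), w2
12. ~(a & b), w0
13. ~(a & b), w2
14. ~b, w0
Accessibility: w0Rw0, w0Rw1, w0Rw2, w1Rw0, w1Rw1, w2Rw0, w2Rw2
Branch closes: b and ~b both at w0.
Every branch closes; the branch above is one of them.

Unsatisfiable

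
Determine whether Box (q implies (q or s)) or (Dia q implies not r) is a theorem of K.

Valid

Tableau for the negation not (Box (q implies (q or s)) or (Dia q implies not r)):
1. not (Box (q implies (q or s)) or (Dia q implies not r)), u
2. not Box (q implies (q or s)), u
3. not (Dia q implies not r), u
4. Dia q, u
5. r, u
6. not (q implies (q or s)), v
7. q, v
8. not (q or s), v
9. not q, v
10. not s, v
Accessibility: uRv
Branch closes: q and not q both at v.
All branches of the negation close; one closing branch shown above.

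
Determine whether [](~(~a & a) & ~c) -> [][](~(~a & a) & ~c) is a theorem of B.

Tableau for the negation ~([](~(~a & a) & ~c) -> [][](~(~a & a) & ~c)):
1. ~([](~(~a & a) & ~c) -> [][](~(~a & a) & ~c)), w0
2. [](~(~a & a) & ~c), w0
3. ~[][](~(~a & a) & ~c), w0
4. ~(~a & a) & ~c, w0
5. ~(~a & a), w0
6. ~c, w0
7. ~a, w0
8. ~[](~(~a & a) & ~c), w1
9. ~(~a & a) & ~c, w1
10. ~(~a & a), w1
11. ~c, w1
12. ~a, w1
13. ~(~(~a & a) & ~c), w2
14. c, w2
Accessibility: w0Rw0, w0Rw1, w1Rw0, w1Rw1, w1Rw2, w2Rw1, w2Rw2
The negation has an open branch (countermodel exists).

Invalid (countermodel exists)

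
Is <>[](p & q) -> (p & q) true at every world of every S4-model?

Not valid

Tableau for the negation ~(<>[](p & q) -> (p & q)):
1. ~(<>[](p & q) -> (p & q)), u
2. <>[](p & q), u
3. ~(p & q), u
4. ~q, u
5. [](p & q), v
6. p & q, v
7. p, v
8. q, v
Accessibility: uRu, uRv, vRv
The negation has an open branch (countermodel exists).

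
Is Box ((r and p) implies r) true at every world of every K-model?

Tableau for the negation not Box ((r and p) implies r):
1. not Box ((r and p) implies r), 0
2. not ((r and p) implies r), 1   [neg-Box-rule on 1: fresh world 1, 0R1]
3. r and p, 1   [neg-implies-rule on 2]
4. not r, 1   [neg-implies-rule on 2]
5. r, 1   [and-rule on 3]
6. p, 1   [and-rule on 3]
Accessibility: 0R1
Branch closes: r and not r both at 1.
Every branch of the negation's tableau closes; the branch above is one of them.

Valid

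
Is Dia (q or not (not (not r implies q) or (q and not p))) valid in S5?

No, not valid

Tableau for the negation not Dia (q or not (not (not r implies q) or (q and not p))):
1. not Dia (q or not (not (not r implies q) or (q and not p))), w0
2. not (q or not (not (not r implies q) or (q and not p))), w0   [neg-Dia-rule on 1 via w0Rw0]
3. not q, w0   [neg-or-rule on 2]
4. not (not r implies q) or (q and not p), w0   [neg-or-rule on 2]
5. not (not r implies q), w0   [or-rule on 4 (branches; this branch)]
6. not r, w0   [neg-implies-rule on 5]
Accessibility: w0Rw0
The negation has an open branch (countermodel exists).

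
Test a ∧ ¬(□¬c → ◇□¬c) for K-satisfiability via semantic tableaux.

1. a ∧ ¬(□¬c → ◇□¬c), w0
2. a, w0   [∧-rule on 1]
3. ¬(□¬c → ◇□¬c), w0   [∧-rule on 1]
4. □¬c, w0   [¬→-rule on 3]
5. ¬◇□¬c, w0   [¬→-rule on 3]

Yes, satisfiable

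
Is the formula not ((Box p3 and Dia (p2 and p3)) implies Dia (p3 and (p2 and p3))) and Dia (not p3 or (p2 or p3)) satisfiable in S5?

No, unsatisfiable

1. not ((Box p3 and Dia (p2 and p3)) implies Dia (p3 and (p2 and p3))) and Dia (not p3 or (p2 or p3)), u
2. not ((Box p3 and Dia (p2 and p3)) implies Dia (p3 and (p2 and p3))), u   [and-rule on 1]
3. Dia (not p3 or (p2 or p3)), u   [and-rule on 1]
4. Box p3 and Dia (p2 and p3), u   [neg-implies-rule on 2]
5. not Dia (p3 and (p2 and p3)), u   [neg-implies-rule on 2]
6. Box p3, u   [and-rule on 4]
7. Dia (p2 and p3), u   [and-rule on 4]
8. not (p3 and (p2 and p3)), u   [neg-Dia-rule on 5 via uRu]
9. p3, u   [Box-rule on 6 via uRu]
10. not (p2 and p3), u   [neg-and-rule on 8 (branches; this branch)]
11. not p2, u   [neg-and-rule on 10 (branches; this branch)]
12. not p3 or (p2 or p3), v   [Dia-rule on 3: fresh world v, uRv]
13. not (p3 and (p2 and p3)), v   [neg-Dia-rule on 5 via uRv]
14. p3, v   [Box-rule on 6 via uRv]
15. p2 or p3, v   [or-rule on 12 (branches; this branch)]
16. not (p2 and p3), v   [neg-and-rule on 13 (branches; this branch)]
17. not p2, v   [neg-and-rule on 16 (branches; this branch)]
18. p2 and p3, w   [Dia-rule on 7: fresh world w, uRw]
19. p2, w   [and-rule on 18]
20. p3, w   [and-rule on 18]
21. not (p3 and (p2 and p3)), w   [neg-Dia-rule on 5 via uRw]
22. not (p2 and p3), w   [neg-and-rule on 21 (branches; this branch)]
23. not p3, w   [neg-and-rule on 22 (branches; this branch)]
Accessibility: uRu, uRv, uRw, vRu, vRv, vRw, wRu, wRv, wRw
Branch closes: p3 and not p3 both at w.
(One branch shown.) All branches close.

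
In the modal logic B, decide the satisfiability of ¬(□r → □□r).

Satisfiable (open branch found)

1. ¬(□r → □□r), u
2. □r, u
3. ¬□□r, u
4. r, u
5. ¬□r, v
6. r, v
7. ¬r, w
Accessibility: uRu, uRv, vRu, vRv, vRw, wRv, wRw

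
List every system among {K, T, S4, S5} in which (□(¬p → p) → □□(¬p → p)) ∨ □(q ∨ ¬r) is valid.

S4-tableau for the negation ¬((□(¬p → p) → □□(¬p → p)) ∨ □(q ∨ ¬r)):
1. ¬((□(¬p → p) → □□(¬p → p)) ∨ □(q ∨ ¬r)), 0
2. ¬(□(¬p → p) → □□(¬p → p)), 0
3. ¬□(q ∨ ¬r), 0
4. □(¬p → p), 0
5. ¬□□(¬p → p), 0
6. ¬p → p, 0
7. p, 0
8. ¬(q ∨ ¬r), 1
9. ¬q, 1
10. r, 1
11. ¬p → p, 1
12. p, 1
13. ¬□(¬p → p), 2
14. ¬p → p, 2
15. p, 2
16. ¬(¬p → p), 3
17. ¬p, 3
18. ¬p → p, 3
19. p, 3
Accessibility: 0R0, 0R1, 0R2, 0R3, 1R1, 2R2, 2R3, 3R3
Branch closes: p and ¬p both at 3.
Every branch closes (one shown): valid in S4, hence also in S5 (every theorem of S4 is a theorem of S5).
T-tableau for the negation ¬((□(¬p → p) → □□(¬p → p)) ∨ □(q ∨ ¬r)):
1. ¬((□(¬p → p) → □□(¬p → p)) ∨ □(q ∨ ¬r)), 0
2. ¬(□(¬p → p) → □□(¬p → p)), 0
3. ¬□(q ∨ ¬r), 0
4. □(¬p → p), 0
5. ¬□□(¬p → p), 0
6. ¬p → p, 0
7. p, 0
8. ¬(q ∨ ¬r), 1
9. ¬q, 1
10. r, 1
11. ¬p → p, 1
12. p, 1
13. ¬□(¬p → p), 2
14. ¬p → p, 2
15. p, 2
16. ¬(¬p → p), 3
17. ¬p, 3
Accessibility: 0R0, 0R1, 0R2, 1R1, 2R2, 2R3, 3R3
Complete open branch: countermodel on a T-frame, so not valid in T, nor in K (the same frame is also a K-frame).

S4, S5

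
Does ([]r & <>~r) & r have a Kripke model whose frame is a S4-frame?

Unsatisfiable

1. ([]r & <>~r) & r, w0
2. []r & <>~r, w0
3. r, w0
4. []r, w0
5. <>~r, w0
6. ~r, w1
7. r, w1
Accessibility: w0Rw0, w0Rw1, w1Rw1
Branch closes: r and ~r both at w1.
Every branch closes; the branch above is one of them.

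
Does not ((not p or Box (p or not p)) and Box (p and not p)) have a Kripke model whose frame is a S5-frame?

Satisfiable (open branch found)

1. not ((not p or Box (p or not p)) and Box (p and not p)), w0
2. not Box (p and not p), w0
3. not (p and not p), w1
4. p, w1
Accessibility: w0Rw0, w0Rw1, w1Rw0, w1Rw1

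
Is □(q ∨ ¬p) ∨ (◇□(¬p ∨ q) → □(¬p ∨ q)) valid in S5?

Valid in S5

Tableau for the negation ¬(□(q ∨ ¬p) ∨ (◇□(¬p ∨ q) → □(¬p ∨ q))):
1. ¬(□(q ∨ ¬p) ∨ (◇□(¬p ∨ q) → □(¬p ∨ q))), 0
2. ¬□(q ∨ ¬p), 0   [¬∨-rule on 1]
3. ¬(◇□(¬p ∨ q) → □(¬p ∨ q)), 0   [¬∨-rule on 1]
4. ◇□(¬p ∨ q), 0   [¬→-rule on 3]
5. ¬□(¬p ∨ q), 0   [¬→-rule on 3]
6. ¬(q ∨ ¬p), 1   [¬□-rule on 2: fresh world 1, 0R1]
7. ¬q, 1   [¬∨-rule on 6]
8. p, 1   [¬∨-rule on 6]
9. □(¬p ∨ q), 2   [◇-rule on 4: fresh world 2, 0R2]
10. ¬p ∨ q, 0   [□-rule on 9 via 2R0]
11. ¬p ∨ q, 1   [□-rule on 9 via 2R1]
12. ¬p ∨ q, 2   [□-rule on 9 via 2R2]
13. q, 0   [∨-rule on 10 (branches; this branch)]
14. q, 1   [∨-rule on 11 (branches; this branch)]
Accessibility: 0R0, 0R1, 0R2, 1R0, 1R1, 1R2, 2R0, 2R1, 2R2
Branch closes: q and ¬q both at 1.
All branches of the negation close; one closing branch shown above.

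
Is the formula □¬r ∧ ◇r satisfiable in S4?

Unsatisfiable

1. □¬r ∧ ◇r, u
2. □¬r, u
3. ◇r, u
4. ¬r, u
5. r, v
6. ¬r, v
Accessibility: uRu, uRv, vRv
Branch closes: r and ¬r both at v.
(One branch shown.) All branches close.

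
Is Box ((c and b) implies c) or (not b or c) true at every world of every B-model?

Valid in B

Tableau for the negation not (Box ((c and b) implies c) or (not b or c)):
1. not (Box ((c and b) implies c) or (not b or c)), w0
2. not Box ((c and b) implies c), w0
3. not (not b or c), w0
4. b, w0
5. not c, w0
6. not ((c and b) implies c), w1
7. c and b, w1
8. not c, w1
9. c, w1
10. b, w1
Accessibility: w0Rw0, w0Rw1, w1Rw0, w1Rw1
Branch closes: c and not c both at w1.
Every branch of the negation's tableau closes; the branch above is one of them.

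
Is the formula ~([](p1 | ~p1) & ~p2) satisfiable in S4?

1. ~([](p1 | ~p1) & ~p2), 0
2. p2, 0
Accessibility: 0R0

Yes, satisfiable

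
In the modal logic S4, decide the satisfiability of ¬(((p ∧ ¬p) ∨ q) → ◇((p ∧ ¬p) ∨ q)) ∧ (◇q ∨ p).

Unsatisfiable

1. ¬(((p ∧ ¬p) ∨ q) → ◇((p ∧ ¬p) ∨ q)) ∧ (◇q ∨ p), u
2. ¬(((p ∧ ¬p) ∨ q) → ◇((p ∧ ¬p) ∨ q)), u
3. ◇q ∨ p, u
4. (p ∧ ¬p) ∨ q, u
5. ¬◇((p ∧ ¬p) ∨ q), u
6. ¬((p ∧ ¬p) ∨ q), u
7. ¬(p ∧ ¬p), u
8. ¬q, u
9. p, u
10. p ∧ ¬p, u
11. ¬p, u
Accessibility: uRu
Branch closes: p and ¬p both at u.
Every branch closes; the branch above is one of them.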